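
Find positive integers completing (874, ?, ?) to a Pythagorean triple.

We need the other leg and hypotenuse such that 874² + x² = c².
Take x = 168, c = 890: 874² + 168² = 763876 + 28224 = 792100 = 890² ✓
Triple: (874, 168, 890)

(874, 168, 890)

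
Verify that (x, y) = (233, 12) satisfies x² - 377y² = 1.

Compute x² = 233² = 54289
Compute 377y² = 377·12² = 377·144 = 54288
x² - 377y² = 54289 - 54288 = 1
Since this equals 1, (233, 12) is a solution.

Yes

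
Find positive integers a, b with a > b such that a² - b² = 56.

Factor: a² - b² = (a+b)(a-b) = 56.
We need two factors of 56 with the same parity.
Use a+b = 28 and a-b = 2 (product 28·2 = 56).
Adding: 2a = 30, so a = 15.
Subtracting: 2b = 26, so b = 13.
Check: 15² - 13² = 225 - 169 = 56 ✓

a = 15, b = 13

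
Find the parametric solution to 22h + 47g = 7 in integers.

Step 1: Compute gcd(22, 47) = 1.
Since 1 divides 7, solutions exist.

Step 2: Find a particular solution using extended Euclidean algorithm.
We get h₀ = 105, g₀ = -49.
Check: 22*105 + 47*-49 = 7 = 7 ✓

Step 3: Write the general solution.
h = 105 + (47/1)t = 105 + 47t
g = -49 - (22/1)t = -49 - 22t
for any integer t.

h = 105 + 47t, g = -49 - 22t for integer t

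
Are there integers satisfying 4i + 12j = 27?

Step 1: Compute gcd(4, 12).
gcd(4, 12) = 4

Step 2: Check divisibility.
Does 4 divide 27? 27 = 4 x 6 + 3, so no.

By the theorem on linear Diophantine equations, 4i + 12j = 27 has integer solutions if and only if gcd(4, 12) divides 27. Since 4 does not divide 27, no solutions exist.

No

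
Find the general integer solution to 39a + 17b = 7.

Step 1: Compute gcd(39, 17) = 1.
Since 1 divides 7, solutions exist.

Step 2: Find a particular solution using extended Euclidean algorithm.
We get a₀ = 49, b₀ = -112.
Check: 39*49 + 17*-112 = 7 = 7 ✓

Step 3: Write the general solution.
a = 49 + (17/1)t = 49 + 17t
b = -112 - (39/1)t = -112 - 39t
for any integer t.

a = 49 + 17t, b = -112 - 39t for integer t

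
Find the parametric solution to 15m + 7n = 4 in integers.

Step 1: Compute gcd(15, 7) = 1.
Since 1 divides 4, solutions exist.

Step 2: Find a particular solution using extended Euclidean algorithm.
We get m₀ = 4, n₀ = -8.
Check: 15*4 + 7*-8 = 4 = 4 ✓

Step 3: Write the general solution.
m = 4 + (7/1)t = 4 + 7t
n = -8 - (15/1)t = -8 - 15t
for any integer t.

m = 4 + 7t, n = -8 - 15t for integer t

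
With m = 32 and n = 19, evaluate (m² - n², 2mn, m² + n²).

a = m² - n² = 1024 - 361 = 663
b = 2mn = 2·32·19 = 1216
c = m² + n² = 1024 + 361 = 1385
Verify: 663² + 1216² = 439569 + 1478656 = 1918225 = 1385² ✓

(663, 1216, 1385)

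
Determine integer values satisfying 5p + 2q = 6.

Step 1: Check solvability.
gcd(5, 2) = 1
Since 1 divides 6, solutions exist.

Step 2: Apply extended Euclidean algorithm to find gcd.
We find integers such that 5*x0 + 2*y0 = 1

Step 3: Scale the particular solution.
Multiply by 6/1 = 6:
p = 6, q = -12

Step 4: Verify.
5*(6) + 2*(-12) = 6 = 6 ✓

p = 6, q = -12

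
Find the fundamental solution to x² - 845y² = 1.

We seek the smallest positive integers (x, y) with x² - 845y² = 1, i.e., x² = 845y² + 1.
Try successive y values:
y = 1: x² = 845·1² + 1 = 846, not a perfect square
y = 2: x² = 845·2² + 1 = 3381, not a perfect square
y = 3: x² = 845·3² + 1 = 7606, not a perfect square
... continuing the search (or via continued fractions) ...
y = 10304396: x² = 845·10304396² + 1 = 89722587501469521, x = 299537289 ✓

Verify: 299537289² - 845·10304396² = 89722587501469521 - 89722587501469520 = 1 ✓

x = 299537289, y = 10304396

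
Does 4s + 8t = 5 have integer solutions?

Step 1: Compute gcd(4, 8).
gcd(4, 8) = 4

Step 2: Check divisibility.
Does 4 divide 5? 5 = 4 x 1 + 1, so no.

By the theorem on linear Diophantine equations, 4s + 8t = 5 has integer solutions if and only if gcd(4, 8) divides 5. Since 4 does not divide 5, no solutions exist.

No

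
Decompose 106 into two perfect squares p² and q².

We need to find integers p, q > 0 such that p² + q² = 106.
Trying p = 5: q² = 106 - 5² = 106 - 25 = 81
q = 9
Check: 5² + 9² = 25 + 81 = 106 ✓

106 = 5² + 9²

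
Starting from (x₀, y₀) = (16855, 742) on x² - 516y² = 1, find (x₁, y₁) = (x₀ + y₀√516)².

Solutions to x² - Dy² = 1 are generated by powers of (x₀ + y₀√D).
The next solution satisfies x₁ + y₁√516 = (x₀ + y₀√516)², giving:
x₁ = x₀² + 516y₀² = 16855² + 516·742² = 284091025 + 284091024 = 568182049
y₁ = 2x₀y₀ = 2·16855·742 = 25012820

Verify: 568182049² - 516·25012820² = 322830840805838401 - 322830840805838400 = 1 ✓

x = 568182049, y = 25012820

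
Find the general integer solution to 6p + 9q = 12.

Step 1: Compute gcd(6, 9) = 3.
Since 3 divides 12, solutions exist.

Step 2: Find a particular solution using extended Euclidean algorithm.
We get p₀ = -4, q₀ = 4.
Check: 6*-4 + 9*4 = 12 = 12 ✓

Step 3: Write the general solution.
p = -4 + (9/3)t = -4 + 3t
q = 4 - (6/3)t = 4 - 2t
for any integer t.

p = -4 + 3t, q = 4 - 2t for integer t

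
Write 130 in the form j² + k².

We need to find integers j, k > 0 such that j² + k² = 130.
Trying j = 3: k² = 130 - 3² = 130 - 9 = 121
k = 11
Check: 3² + 11² = 9 + 121 = 130 ✓

130 = 3² + 11²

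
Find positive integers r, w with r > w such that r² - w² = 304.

Factor: r² - w² = (r+w)(r-w) = 304.
We need two factors of 304 with the same parity.
Use r+w = 152 and r-w = 2 (product 152·2 = 304).
Adding: 2r = 154, so r = 77.
Subtracting: 2w = 150, so w = 75.
Check: 77² - 75² = 5929 - 5625 = 304 ✓

r = 77, w = 75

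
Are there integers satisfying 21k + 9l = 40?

Step 1: Compute gcd(21, 9).
gcd(21, 9) = 3

Step 2: Check divisibility.
Does 3 divide 40? 40 = 3 x 13 + 1, so no.

By the theorem on linear Diophantine equations, 21k + 9l = 40 has integer solutions if and only if gcd(21, 9) divides 40. Since 3 does not divide 40, no solutions exist.

No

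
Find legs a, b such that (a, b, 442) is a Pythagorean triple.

We need a² + b² = 442² = 195364.
Trying: 342² + 280² = 116964 + 78400 = 195364 ✓

(342, 280, 442)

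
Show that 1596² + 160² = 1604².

Compute a² + b² = 1596² + 160² = 2547216 + 25600 = 2572816
Compute c² = 1604² = 2572816
Since 2572816 = 2572816, confirmed.

Yes, it is a Pythagorean triple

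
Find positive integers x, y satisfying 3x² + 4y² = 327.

Try small values of x and check whether (327 - 3x²)/4 is a perfect square.
x = 1: 3·1² = 3, so 4y² = 327 - 3 = 324, giving y² = 81, y = 9.
Check: 3·1² + 4·9² = 3 + 324 = 327 ✓

x = 1, y = 9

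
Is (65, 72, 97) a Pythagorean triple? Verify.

Compute a² + b² = 65² + 72² = 4225 + 5184 = 9409
Compute c² = 97² = 9409
Since 9409 = 9409, confirmed.

Yes, it is a Pythagorean triple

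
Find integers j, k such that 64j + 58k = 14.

Step 1: Check solvability.
gcd(64, 58) = 2
Since 2 divides 14, solutions exist.

Step 2: Apply extended Euclidean algorithm to find gcd.
We find integers such that 64*x0 + 58*y0 = 2

Step 3: Scale the particular solution.
Multiply by 14/2 = 7:
j = 70, k = -77

Step 4: Verify.
64*(70) + 58*(-77) = 14 = 14 ✓

j = 70, k = -77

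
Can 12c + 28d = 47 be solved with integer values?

Step 1: Compute gcd(12, 28).
gcd(12, 28) = 4

Step 2: Check divisibility.
Does 4 divide 47? 47 = 4 x 11 + 3, so no.

By the theorem on linear Diophantine equations, 12c + 28d = 47 has integer solutions if and only if gcd(12, 28) divides 47. Since 4 does not divide 47, no solutions exist.

No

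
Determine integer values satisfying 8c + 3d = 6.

Step 1: Check solvability.
gcd(8, 3) = 1
Since 1 divides 6, solutions exist.

Step 2: Apply extended Euclidean algorithm to find gcd.
We find integers such that 8*x0 + 3*y0 = 1

Step 3: Scale the particular solution.
Multiply by 6/1 = 6:
c = -6, d = 18

Step 4: Verify.
8*(-6) + 3*(18) = 6 = 6 ✓

c = -6, d = 18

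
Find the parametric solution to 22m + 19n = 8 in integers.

Step 1: Compute gcd(22, 19) = 1.
Since 1 divides 8, solutions exist.

Step 2: Find a particular solution using extended Euclidean algorithm.
We get m₀ = -48, n₀ = 56.
Check: 22*-48 + 19*56 = 8 = 8 ✓

Step 3: Write the general solution.
m = -48 + (19/1)t = -48 + 19t
n = 56 - (22/1)t = 56 - 22t
for any integer t.

m = -48 + 19t, n = 56 - 22t for integer t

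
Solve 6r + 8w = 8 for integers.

Step 1: Check solvability.
gcd(6, 8) = 2
Since 2 divides 8, solutions exist.

Step 2: Apply extended Euclidean algorithm to find gcd.
We find integers such that 6*x0 + 8*y0 = 2

Step 3: Scale the particular solution.
Multiply by 8/2 = 4:
r = -4, w = 4

Step 4: Verify.
6*(-4) + 8*(4) = 8 = 8 ✓

r = -4, w = 4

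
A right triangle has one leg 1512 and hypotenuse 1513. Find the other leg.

a² = c² - b² = 2289169 - 2286144 = 3025
a = 55

55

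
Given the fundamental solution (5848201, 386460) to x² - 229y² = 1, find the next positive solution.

Solutions to x² - Dy² = 1 are generated by powers of (x₀ + y₀√D).
The next solution satisfies x₁ + y₁√229 = (x₀ + y₀√229)², giving:
x₁ = x₀² + 229y₀² = 5848201² + 229·386460² = 34201454936401 + 34201454936400 = 68402909872801
y₁ = 2x₀y₀ = 2·5848201·386460 = 4520191516920

Verify: 68402909872801² - 229·4520191516920² = 4678958079066536517999585601 - 4678958079066536517999585600 = 1 ✓

x = 68402909872801, y = 4520191516920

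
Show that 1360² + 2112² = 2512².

Compute a² + b² = 1360² + 2112² = 1849600 + 4460544 = 6310144
Compute c² = 2512² = 6310144
Since 6310144 = 6310144, confirmed.

Yes, it is a Pythagorean triple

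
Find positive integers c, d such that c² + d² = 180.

Search for c with 180 - c² a perfect square.
c = 6: 180 - 6² = 180 - 36 = 144 = 12² ✓
So c = 6, d = 12.

c = 6, d = 12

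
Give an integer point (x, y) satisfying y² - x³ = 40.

Try small integer x values and check whether x³ + 40 is a perfect square.
x = 6: x³ + 40 = 6³ + 40 = 216 + 40 = 256
Is 256 a perfect square? 16² = 256 ✓
So (x, y) = (6, 16) is a solution.

x = 6, y = 16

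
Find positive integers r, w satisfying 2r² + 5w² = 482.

Try small values of r and check whether (482 - 2r²)/5 is a perfect square.
r = 9: 2·9² = 162, so 5w² = 482 - 162 = 320, giving w² = 64, w = 8.
Check: 2·9² + 5·8² = 162 + 320 = 482 ✓

r = 9, w = 8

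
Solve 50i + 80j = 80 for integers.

Step 1: Check solvability.
gcd(50, 80) = 10
Since 10 divides 80, solutions exist.

Step 2: Apply extended Euclidean algorithm to find gcd.
We find integers such that 50*x0 + 80*y0 = 10

Step 3: Scale the particular solution.
Multiply by 80/10 = 8:
i = -24, j = 16

Step 4: Verify.
50*(-24) + 80*(16) = 80 = 80 ✓

i = -24, j = 16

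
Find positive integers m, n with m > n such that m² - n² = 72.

Factor: m² - n² = (m+n)(m-n) = 72.
We need two factors of 72 with the same parity.
Use m+n = 36 and m-n = 2 (product 36·2 = 72).
Adding: 2m = 38, so m = 19.
Subtracting: 2n = 34, so n = 17.
Check: 19² - 17² = 361 - 289 = 72 ✓

m = 19, n = 17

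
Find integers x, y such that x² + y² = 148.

We need to find integers x, y > 0 such that x² + y² = 148.
Trying x = 2: y² = 148 - 2² = 148 - 4 = 144
y = 12
Check: 2² + 12² = 4 + 144 = 148 ✓

148 = 2² + 12²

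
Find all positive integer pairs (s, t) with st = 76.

The positive divisors of 76 are: 1, 2, 4, 19, 38, 76.
Each divisor d gives the pair (d, 76/d):
(1, 76), (2, 38), (4, 19), (19, 4), (38, 2), (76, 1)

(1, 76), (2, 38), (4, 19), (19, 4), (38, 2), (76, 1)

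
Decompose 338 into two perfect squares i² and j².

We need to find integers i, j > 0 such that i² + j² = 338.
Trying i = 7: j² = 338 - 7² = 338 - 49 = 289
j = 17
Check: 7² + 17² = 49 + 289 = 338 ✓

338 = 7² + 17²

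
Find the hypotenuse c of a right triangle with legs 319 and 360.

c² = a² + b² = 319² + 360² = 101761 + 129600 = 231361
c = 481

481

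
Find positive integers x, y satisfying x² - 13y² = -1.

We need x² = 13y² - 1. Try successive y:
y = 1: x² = 13·1² - 1 = 12, not a perfect square
y = 2: x² = 13·2² - 1 = 51, not a perfect square
y = 3: x² = 13·3² - 1 = 116, not a perfect square
...
y = 5: x² = 13·5² - 1 = 324 = 18² ✓
Check: 18² - 13·5² = 324 - 325 = -1 ✓

x = 18, y = 5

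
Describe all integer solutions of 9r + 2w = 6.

Step 1: Compute gcd(9, 2) = 1.
Since 1 divides 6, solutions exist.

Step 2: Find a particular solution using extended Euclidean algorithm.
We get r₀ = 6, w₀ = -24.
Check: 9*6 + 2*-24 = 6 = 6 ✓

Step 3: Write the general solution.
r = 6 + (2/1)t = 6 + 2t
w = -24 - (9/1)t = -24 - 9t
for any integer t.

r = 6 + 2t, w = -24 - 9t for integer t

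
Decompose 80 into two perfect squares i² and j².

We need to find integers i, j > 0 such that i² + j² = 80.
Trying i = 4: j² = 80 - 4² = 80 - 16 = 64
j = 8
Check: 4² + 8² = 16 + 64 = 80 ✓

80 = 4² + 8²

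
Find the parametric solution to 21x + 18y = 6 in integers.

Step 1: Compute gcd(21, 18) = 3.
Since 3 divides 6, solutions exist.

Step 2: Find a particular solution using extended Euclidean algorithm.
We get x₀ = 2, y₀ = -2.
Check: 21*2 + 18*-2 = 6 = 6 ✓

Step 3: Write the general solution.
x = 2 + (18/3)t = 2 + 6t
y = -2 - (21/3)t = -2 - 7t
for any integer t.

x = 2 + 6t, y = -2 - 7t for integer t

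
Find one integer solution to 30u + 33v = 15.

Step 1: Check solvability.
gcd(30, 33) = 3
Since 3 divides 15, solutions exist.

Step 2: Apply extended Euclidean algorithm to find gcd.
We find integers such that 30*x0 + 33*y0 = 3

Step 3: Scale the particular solution.
Multiply by 15/3 = 5:
u = -5, v = 5

Step 4: Verify.
30*(-5) + 33*(5) = 15 = 15 ✓

u = -5, v = 5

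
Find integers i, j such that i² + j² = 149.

We need to find integers i, j > 0 such that i² + j² = 149.
Trying i = 7: j² = 149 - 7² = 149 - 49 = 100
j = 10
Check: 7² + 10² = 49 + 100 = 149 ✓

149 = 7² + 10²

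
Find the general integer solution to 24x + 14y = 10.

Step 1: Compute gcd(24, 14) = 2.
Since 2 divides 10, solutions exist.

Step 2: Find a particular solution using extended Euclidean algorithm.
We get x₀ = 15, y₀ = -25.
Check: 24*15 + 14*-25 = 10 = 10 ✓

Step 3: Write the general solution.
x = 15 + (14/2)t = 15 + 7t
y = -25 - (24/2)t = -25 - 12t
for any integer t.

x = 15 + 7t, y = -25 - 12t for integer t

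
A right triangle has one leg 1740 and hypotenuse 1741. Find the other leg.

a² = c² - b² = 3031081 - 3027600 = 3481
a = 59

59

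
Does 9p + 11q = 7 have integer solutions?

Step 1: Compute gcd(9, 11).
gcd(9, 11) = 1

Step 2: Check divisibility.
Does 1 divide 7? 7 = 1 x 7, so yes.

By the theorem on linear Diophantine equations, 9p + 11q = 7 has integer solutions if and only if gcd(9, 11) divides 7. Since 1 | 7, solutions exist.

Yes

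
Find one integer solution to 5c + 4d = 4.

Step 1: Check solvability.
gcd(5, 4) = 1
Since 1 divides 4, solutions exist.

Step 2: Apply extended Euclidean algorithm to find gcd.
We find integers such that 5*x0 + 4*y0 = 1

Step 3: Scale the particular solution.
Multiply by 4/1 = 4:
c = 4, d = -4

Step 4: Verify.
5*(4) + 4*(-4) = 4 = 4 ✓

c = 4, d = -4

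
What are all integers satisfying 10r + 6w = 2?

Step 1: Compute gcd(10, 6) = 2.
Since 2 divides 2, solutions exist.

Step 2: Find a particular solution using extended Euclidean algorithm.
We get r₀ = -1, w₀ = 2.
Check: 10*-1 + 6*2 = 2 = 2 ✓

Step 3: Write the general solution.
r = -1 + (6/2)t = -1 + 3t
w = 2 - (10/2)t = 2 - 5t
for any integer t.

r = -1 + 3t, w = 2 - 5t for integer t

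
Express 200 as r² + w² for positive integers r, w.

We need to find integers r, w > 0 such that r² + w² = 200.
Trying r = 2: w² = 200 - 2² = 200 - 4 = 196
w = 14
Check: 2² + 14² = 4 + 196 = 200 ✓

200 = 2² + 14²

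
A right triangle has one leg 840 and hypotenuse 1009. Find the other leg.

a² = c² - b² = 1018081 - 705600 = 312481
a = 559

559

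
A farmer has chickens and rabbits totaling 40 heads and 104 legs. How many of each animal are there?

Let c = chickens, r = rabbits.
Heads: c + r = 40
Legs: 2c + 4r = 104
From the first equation, c = 40 - r. Substitute:
2(40 - r) + 4r = 104
80 + 2r = 104
r = (104 - 80)/2 = 12
c = 40 - 12 = 28

Chickens: 28, Rabbits: 12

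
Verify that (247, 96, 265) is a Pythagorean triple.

Compute a² + b² = 247² + 96² = 61009 + 9216 = 70225
Compute c² = 265² = 70225
Since 70225 = 70225, confirmed.

Yes, it is a Pythagorean triple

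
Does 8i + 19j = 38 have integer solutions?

Step 1: Compute gcd(8, 19).
gcd(8, 19) = 1

Step 2: Check divisibility.
Does 1 divide 38? 38 = 1 x 38, so yes.

By the theorem on linear Diophantine equations, 8i + 19j = 38 has integer solutions if and only if gcd(8, 19) divides 38. Since 1 | 38, solutions exist.

Yes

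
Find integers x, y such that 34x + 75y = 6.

Step 1: Check solvability.
gcd(34, 75) = 1
Since 1 divides 6, solutions exist.

Step 2: Apply extended Euclidean algorithm to find gcd.
We find integers such that 34*x0 + 75*y0 = 1

Step 3: Scale the particular solution.
Multiply by 6/1 = 6:
x = -66, y = 30

Step 4: Verify.
34*(-66) + 75*(30) = 6 = 6 ✓

x = -66, y = 30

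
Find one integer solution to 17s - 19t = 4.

Step 1: Check solvability.
gcd(17, 19) = 1
Since 1 divides 4, solutions exist.

Step 2: Apply extended Euclidean algorithm to find gcd.
We find integers such that 17*x0 + 19*y0 = 1

Step 3: Scale the particular solution.
Multiply by 4/1 = 4:
s = 36, t = 32

Step 4: Verify.
17*(36) - 19*(32) = 4 = 4 ✓

s = 36, t = 32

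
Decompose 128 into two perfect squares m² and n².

We need to find integers m, n > 0 such that m² + n² = 128.
Trying m = 8: n² = 128 - 8² = 128 - 64 = 64
n = 8
Check: 8² + 8² = 64 + 64 = 128 ✓

128 = 8² + 8²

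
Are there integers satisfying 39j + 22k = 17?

Step 1: Compute gcd(39, 22).
gcd(39, 22) = 1

Step 2: Check divisibility.
Does 1 divide 17? 17 = 1 x 17, so yes.

By the theorem on linear Diophantine equations, 39j + 22k = 17 has integer solutions if and only if gcd(39, 22) divides 17. Since 1 | 17, solutions exist.

Yes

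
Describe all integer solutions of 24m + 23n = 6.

Step 1: Compute gcd(24, 23) = 1.
Since 1 divides 6, solutions exist.

Step 2: Find a particular solution using extended Euclidean algorithm.
We get m₀ = 6, n₀ = -6.
Check: 24*6 + 23*-6 = 6 = 6 ✓

Step 3: Write the general solution.
m = 6 + (23/1)t = 6 + 23t
n = -6 - (24/1)t = -6 - 24t
for any integer t.

m = 6 + 23t, n = -6 - 24t for integer t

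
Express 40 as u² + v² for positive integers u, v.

We need to find integers u, v > 0 such that u² + v² = 40.
Trying u = 2: v² = 40 - 2² = 40 - 4 = 36
v = 6
Check: 2² + 6² = 4 + 36 = 40 ✓

40 = 2² + 6²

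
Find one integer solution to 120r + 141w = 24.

Step 1: Check solvability.
gcd(120, 141) = 3
Since 3 divides 24, solutions exist.

Step 2: Apply extended Euclidean algorithm to find gcd.
We find integers such that 120*x0 + 141*y0 = 3

Step 3: Scale the particular solution.
Multiply by 24/3 = 8:
r = 160, w = -136

Step 4: Verify.
120*(160) + 141*(-136) = 24 = 24 ✓

r = 160, w = -136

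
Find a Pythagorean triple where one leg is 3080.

We need the other leg and hypotenuse such that 3080² + x² = c².
Take x = 1953, c = 3647: 3080² + 1953² = 9486400 + 3814209 = 13300609 = 3647² ✓
Triple: (1953, 3080, 3647)

(1953, 3080, 3647)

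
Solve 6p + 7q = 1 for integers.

Step 1: Check solvability.
gcd(6, 7) = 1
Since 1 divides 1, solutions exist.

Step 2: Apply extended Euclidean algorithm to find gcd.
We find integers such that 6*x0 + 7*y0 = 1

Step 3: Scale the particular solution.
Multiply by 1/1 = 1:
p = -1, q = 1

Step 4: Verify.
6*(-1) + 7*(1) = 1 = 1 ✓

p = -1, q = 1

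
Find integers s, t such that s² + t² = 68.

We need to find integers s, t > 0 such that s² + t² = 68.
Trying s = 2: t² = 68 - 2² = 68 - 4 = 64
t = 8
Check: 2² + 8² = 4 + 64 = 68 ✓

68 = 2² + 8²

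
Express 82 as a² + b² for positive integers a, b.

We need to find integers a, b > 0 such that a² + b² = 82.
Trying a = 1: b² = 82 - 1² = 82 - 1 = 81
b = 9
Check: 1² + 9² = 1 + 81 = 82 ✓

82 = 1² + 9²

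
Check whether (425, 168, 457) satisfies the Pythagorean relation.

Compute a² + b²:
425² + 168² = 180625 + 28224 = 208849
Compute c²:
457² = 208849
Since 208849 = 208849, it is a Pythagorean triple.

Yes, it is a Pythagorean triple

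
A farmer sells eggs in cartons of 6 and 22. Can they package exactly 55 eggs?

We need non-negative a, b with 6a + 22b = 55.
gcd(6, 22) = 2, and 2 does not divide 55.
No integer solutions exist.

No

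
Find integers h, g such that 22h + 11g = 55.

Step 1: Check solvability.
gcd(22, 11) = 11
Since 11 divides 55, solutions exist.

Step 2: Apply extended Euclidean algorithm to find gcd.
We find integers such that 22*x0 + 11*y0 = 11

Step 3: Scale the particular solution.
Multiply by 55/11 = 5:
h = 0, g = 5

Step 4: Verify.
22*(0) + 11*(5) = 55 = 55 ✓

h = 0, g = 5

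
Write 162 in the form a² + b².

We need to find integers a, b > 0 such that a² + b² = 162.
Trying a = 9: b² = 162 - 9² = 162 - 81 = 81
b = 9
Check: 9² + 9² = 81 + 81 = 162 ✓

162 = 9² + 9²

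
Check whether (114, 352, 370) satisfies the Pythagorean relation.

Compute a² + b²:
114² + 352² = 12996 + 123904 = 136900
Compute c²:
370² = 136900
Since 136900 = 136900, it is a Pythagorean triple.

Yes, it is a Pythagorean triple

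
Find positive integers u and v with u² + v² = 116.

We need to find integers u, v > 0 such that u² + v² = 116.
Trying u = 4: v² = 116 - 4² = 116 - 16 = 100
v = 10
Check: 4² + 10² = 16 + 100 = 116 ✓

116 = 4² + 10²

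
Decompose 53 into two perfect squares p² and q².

We need to find integers p, q > 0 such that p² + q² = 53.
Trying p = 2: q² = 53 - 2² = 53 - 4 = 49
q = 7
Check: 2² + 7² = 4 + 49 = 53 ✓

53 = 2² + 7²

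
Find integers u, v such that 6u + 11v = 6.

Step 1: Check solvability.
gcd(6, 11) = 1
Since 1 divides 6, solutions exist.

Step 2: Apply extended Euclidean algorithm to find gcd.
We find integers such that 6*x0 + 11*y0 = 1

Step 3: Scale the particular solution.
Multiply by 6/1 = 6:
u = 12, v = -6

Step 4: Verify.
6*(12) + 11*(-6) = 6 = 6 ✓

u = 12, v = -6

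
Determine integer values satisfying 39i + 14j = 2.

Step 1: Check solvability.
gcd(39, 14) = 1
Since 1 divides 2, solutions exist.

Step 2: Apply extended Euclidean algorithm to find gcd.
We find integers such that 39*x0 + 14*y0 = 1

Step 3: Scale the particular solution.
Multiply by 2/1 = 2:
i = -10, j = 28

Step 4: Verify.
39*(-10) + 14*(28) = 2 = 2 ✓

i = -10, j = 28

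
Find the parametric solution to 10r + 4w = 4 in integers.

Step 1: Compute gcd(10, 4) = 2.
Since 2 divides 4, solutions exist.

Step 2: Find a particular solution using extended Euclidean algorithm.
We get r₀ = 2, w₀ = -4.
Check: 10*2 + 4*-4 = 4 = 4 ✓

Step 3: Write the general solution.
r = 2 + (4/2)t = 2 + 2t
w = -4 - (10/2)t = -4 - 5t
for any integer t.

r = 2 + 2t, w = -4 - 5t for integer t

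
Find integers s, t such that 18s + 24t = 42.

Step 1: Check solvability.
gcd(18, 24) = 6
Since 6 divides 42, solutions exist.

Step 2: Apply extended Euclidean algorithm to find gcd.
We find integers such that 18*x0 + 24*y0 = 6

Step 3: Scale the particular solution.
Multiply by 42/6 = 7:
s = -7, t = 7

Step 4: Verify.
18*(-7) + 24*(7) = 42 = 42 ✓

s = -7, t = 7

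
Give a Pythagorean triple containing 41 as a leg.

We need the other leg and hypotenuse such that 41² + x² = c².
Take x = 840, c = 841: 41² + 840² = 1681 + 705600 = 707281 = 841² ✓
Triple: (41, 840, 841)

(41, 840, 841)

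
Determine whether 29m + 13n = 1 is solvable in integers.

Step 1: Compute gcd(29, 13).
gcd(29, 13) = 1

Step 2: Check divisibility.
Does 1 divide 1? 1 = 1 x 1, so yes.

By the theorem on linear Diophantine equations, 29m + 13n = 1 has integer solutions if and only if gcd(29, 13) divides 1. Since 1 | 1, solutions exist.

Yes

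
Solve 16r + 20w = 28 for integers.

Step 1: Check solvability.
gcd(16, 20) = 4
Since 4 divides 28, solutions exist.

Step 2: Apply extended Euclidean algorithm to find gcd.
We find integers such that 16*x0 + 20*y0 = 4

Step 3: Scale the particular solution.
Multiply by 28/4 = 7:
r = -7, w = 7

Step 4: Verify.
16*(-7) + 20*(7) = 28 = 28 ✓

r = -7, w = 7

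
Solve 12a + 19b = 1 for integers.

Step 1: Check solvability.
gcd(12, 19) = 1
Since 1 divides 1, solutions exist.

Step 2: Apply extended Euclidean algorithm to find gcd.
We find integers such that 12*x0 + 19*y0 = 1

Step 3: Scale the particular solution.
Multiply by 1/1 = 1:
a = 8, b = -5

Step 4: Verify.
12*(8) + 19*(-5) = 1 = 1 ✓

a = 8, b = -5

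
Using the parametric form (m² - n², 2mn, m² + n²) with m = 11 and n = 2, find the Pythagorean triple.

a = m² - n² = 11² - 2² = 121 - 4 = 117
b = 2mn = 2·11·2 = 44
c = m² + n² = 121 + 4 = 125
Verify: 117² + 44² = 13689 + 1936 = 15625 = 125² ✓

(117, 44, 125)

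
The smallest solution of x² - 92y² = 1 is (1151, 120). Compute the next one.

Solutions to x² - Dy² = 1 are generated by powers of (x₀ + y₀√D).
The next solution satisfies x₁ + y₁√92 = (x₀ + y₀√92)², giving:
x₁ = x₀² + 92y₀² = 1151² + 92·120² = 1324801 + 1324800 = 2649601
y₁ = 2x₀y₀ = 2·1151·120 = 276240

Verify: 2649601² - 92·276240² = 7020385459201 - 7020385459200 = 1 ✓

x = 2649601, y = 276240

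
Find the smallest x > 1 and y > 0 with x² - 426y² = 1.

We seek the smallest positive integers (x, y) with x² - 426y² = 1, i.e., x² = 426y² + 1.
Try successive y values:
y = 1: x² = 426·1² + 1 = 427, not a perfect square
y = 2: x² = 426·2² + 1 = 1705, not a perfect square
y = 3: x² = 426·3² + 1 = 3835, not a perfect square
... continuing the search (or via continued fractions) ...
y = 4300: x² = 426·4300² + 1 = 7876740001, x = 88751 ✓

Verify: 88751² - 426·4300² = 7876740001 - 7876740000 = 1 ✓

x = 88751, y = 4300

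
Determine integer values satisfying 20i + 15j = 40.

Step 1: Check solvability.
gcd(20, 15) = 5
Since 5 divides 40, solutions exist.

Step 2: Apply extended Euclidean algorithm to find gcd.
We find integers such that 20*x0 + 15*y0 = 5

Step 3: Scale the particular solution.
Multiply by 40/5 = 8:
i = 8, j = -8

Step 4: Verify.
20*(8) + 15*(-8) = 40 = 40 ✓

i = 8, j = -8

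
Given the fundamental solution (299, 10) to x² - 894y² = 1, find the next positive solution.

Solutions to x² - Dy² = 1 are generated by powers of (x₀ + y₀√D).
The next solution satisfies x₁ + y₁√894 = (x₀ + y₀√894)², giving:
x₁ = x₀² + 894y₀² = 299² + 894·10² = 89401 + 89400 = 178801
y₁ = 2x₀y₀ = 2·299·10 = 5980

Verify: 178801² - 894·5980² = 31969797601 - 31969797600 = 1 ✓

x = 178801, y = 5980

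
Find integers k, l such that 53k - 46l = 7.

Step 1: Check solvability.
gcd(53, 46) = 1
Since 1 divides 7, solutions exist.

Step 2: Apply extended Euclidean algorithm to find gcd.
We find integers such that 53*x0 + 46*y0 = 1

Step 3: Scale the particular solution.
Multiply by 7/1 = 7:
k = -91, l = -105

Step 4: Verify.
53*(-91) - 46*(-105) = 7 = 7 ✓

k = -91, l = -105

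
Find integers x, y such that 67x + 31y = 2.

Step 1: Check solvability.
gcd(67, 31) = 1
Since 1 divides 2, solutions exist.

Step 2: Apply extended Euclidean algorithm to find gcd.
We find integers such that 67*x0 + 31*y0 = 1

Step 3: Scale the particular solution.
Multiply by 2/1 = 2:
x = -12, y = 26

Step 4: Verify.
67*(-12) + 31*(26) = 2 = 2 ✓

x = -12, y = 26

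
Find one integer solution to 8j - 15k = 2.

Step 1: Check solvability.
gcd(8, 15) = 1
Since 1 divides 2, solutions exist.

Step 2: Apply extended Euclidean algorithm to find gcd.
We find integers such that 8*x0 + 15*y0 = 1

Step 3: Scale the particular solution.
Multiply by 2/1 = 2:
j = 4, k = 2

Step 4: Verify.
8*(4) - 15*(2) = 2 = 2 ✓

j = 4, k = 2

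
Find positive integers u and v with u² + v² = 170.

We need to find integers u, v > 0 such that u² + v² = 170.
Trying u = 1: v² = 170 - 1² = 170 - 1 = 169
v = 13
Check: 1² + 13² = 1 + 169 = 170 ✓

170 = 1² + 13²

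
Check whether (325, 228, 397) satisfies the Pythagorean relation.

Compute a² + b²:
325² + 228² = 105625 + 51984 = 157609
Compute c²:
397² = 157609
Since 157609 = 157609, it is a Pythagorean triple.

Yes, it is a Pythagorean triple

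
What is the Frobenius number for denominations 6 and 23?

For two coprime denominations a and b, the Frobenius number (largest value not representable as a non-negative combination) is ab - a - b.
Here gcd(6, 23) = 1, so they are coprime.
F(6, 23) = 6·23 - 6 - 23 = 138 - 29 = 109

109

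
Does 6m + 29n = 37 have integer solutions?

Step 1: Compute gcd(6, 29).
gcd(6, 29) = 1

Step 2: Check divisibility.
Does 1 divide 37? 37 = 1 x 37, so yes.

By the theorem on linear Diophantine equations, 6m + 29n = 37 has integer solutions if and only if gcd(6, 29) divides 37. Since 1 | 37, solutions exist.

Yes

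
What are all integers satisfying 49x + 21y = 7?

Step 1: Compute gcd(49, 21) = 7.
Since 7 divides 7, solutions exist.

Step 2: Find a particular solution using extended Euclidean algorithm.
We get x₀ = 1, y₀ = -2.
Check: 49*1 + 21*-2 = 7 = 7 ✓

Step 3: Write the general solution.
x = 1 + (21/7)t = 1 + 3t
y = -2 - (49/7)t = -2 - 7t
for any integer t.

x = 1 + 3t, y = -2 - 7t for integer t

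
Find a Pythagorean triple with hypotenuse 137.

We need a² + b² = 137² = 18769.
Trying: 105² + 88² = 11025 + 7744 = 18769 ✓

(105, 88, 137)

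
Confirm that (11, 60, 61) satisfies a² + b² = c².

Compute a² + b² = 11² + 60² = 121 + 3600 = 3721
Compute c² = 61² = 3721
Since 3721 = 3721, confirmed.

Yes, it is a Pythagorean triple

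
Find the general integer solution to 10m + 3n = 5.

Step 1: Compute gcd(10, 3) = 1.
Since 1 divides 5, solutions exist.

Step 2: Find a particular solution using extended Euclidean algorithm.
We get m₀ = 5, n₀ = -15.
Check: 10*5 + 3*-15 = 5 = 5 ✓

Step 3: Write the general solution.
m = 5 + (3/1)t = 5 + 3t
n = -15 - (10/1)t = -15 - 10t
for any integer t.

m = 5 + 3t, n = -15 - 10t for integer t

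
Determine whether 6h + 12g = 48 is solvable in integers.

Step 1: Compute gcd(6, 12).
gcd(6, 12) = 6

Step 2: Check divisibility.
Does 6 divide 48? 48 = 6 x 8, so yes.

By the theorem on linear Diophantine equations, 6h + 12g = 48 has integer solutions if and only if gcd(6, 12) divides 48. Since 6 | 48, solutions exist.

Yes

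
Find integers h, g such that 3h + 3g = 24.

Step 1: Check solvability.
gcd(3, 3) = 3
Since 3 divides 24, solutions exist.

Step 2: Apply extended Euclidean algorithm to find gcd.
We find integers such that 3*x0 + 3*y0 = 3

Step 3: Scale the particular solution.
Multiply by 24/3 = 8:
h = 0, g = 8

Step 4: Verify.
3*(0) + 3*(8) = 24 = 24 ✓

h = 0, g = 8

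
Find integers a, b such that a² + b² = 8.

We need to find integers a, b > 0 such that a² + b² = 8.
Trying a = 2: b² = 8 - 2² = 8 - 4 = 4
b = 2
Check: 2² + 2² = 4 + 4 = 8 ✓

8 = 2² + 2²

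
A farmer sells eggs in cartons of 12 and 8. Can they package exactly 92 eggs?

We need non-negative a, b with 12a + 8b = 92.
gcd(12, 8) = 4 divides 92.
Try a = 1: 8b = 92 - 12 = 80, so b = 10.
One way: 1 cartons of 12 and 10 cartons of 8.

Yes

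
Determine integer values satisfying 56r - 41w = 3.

Step 1: Check solvability.
gcd(56, 41) = 1
Since 1 divides 3, solutions exist.

Step 2: Apply extended Euclidean algorithm to find gcd.
We find integers such that 56*x0 + 41*y0 = 1

Step 3: Scale the particular solution.
Multiply by 3/1 = 3:
r = 33, w = 45

Step 4: Verify.
56*(33) - 41*(45) = 3 = 3 ✓

r = 33, w = 45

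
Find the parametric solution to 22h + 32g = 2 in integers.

Step 1: Compute gcd(22, 32) = 2.
Since 2 divides 2, solutions exist.

Step 2: Find a particular solution using extended Euclidean algorithm.
We get h₀ = 3, g₀ = -2.
Check: 22*3 + 32*-2 = 2 = 2 ✓

Step 3: Write the general solution.
h = 3 + (32/2)t = 3 + 16t
g = -2 - (22/2)t = -2 - 11t
for any integer t.

h = 3 + 16t, g = -2 - 11t for integer t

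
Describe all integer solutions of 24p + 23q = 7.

Step 1: Compute gcd(24, 23) = 1.
Since 1 divides 7, solutions exist.

Step 2: Find a particular solution using extended Euclidean algorithm.
We get p₀ = 7, q₀ = -7.
Check: 24*7 + 23*-7 = 7 = 7 ✓

Step 3: Write the general solution.
p = 7 + (23/1)t = 7 + 23t
q = -7 - (24/1)t = -7 - 24t
for any integer t.

p = 7 + 23t, q = -7 - 24t for integer t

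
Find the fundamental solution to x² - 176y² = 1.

We seek the smallest positive integers (x, y) with x² - 176y² = 1, i.e., x² = 176y² + 1.
Try successive y values:
y = 1: x² = 176·1² + 1 = 177, not a perfect square
y = 2: x² = 176·2² + 1 = 705, not a perfect square
y = 3: x² = 176·3² + 1 = 1585, not a perfect square
... continuing the search (or via continued fractions) ...
y = 15: x² = 176·15² + 1 = 39601, x = 199 ✓

Verify: 199² - 176·15² = 39601 - 39600 = 1 ✓

x = 199, y = 15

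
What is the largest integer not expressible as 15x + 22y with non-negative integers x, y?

For two coprime denominations a and b, the Frobenius number (largest value not representable as a non-negative combination) is ab - a - b.
Here gcd(15, 22) = 1, so they are coprime.
F(15, 22) = 15·22 - 15 - 22 = 330 - 37 = 293

293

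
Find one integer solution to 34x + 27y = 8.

Step 1: Check solvability.
gcd(34, 27) = 1
Since 1 divides 8, solutions exist.

Step 2: Apply extended Euclidean algorithm to find gcd.
We find integers such that 34*x0 + 27*y0 = 1

Step 3: Scale the particular solution.
Multiply by 8/1 = 8:
x = 32, y = -40

Step 4: Verify.
34*(32) + 27*(-40) = 8 = 8 ✓

x = 32, y = -40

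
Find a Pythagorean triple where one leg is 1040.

We need the other leg and hypotenuse such that 1040² + x² = c².
Take x = 2604, c = 2804: 1040² + 2604² = 1081600 + 6780816 = 7862416 = 2804² ✓
Triple: (2604, 1040, 2804)

(2604, 1040, 2804)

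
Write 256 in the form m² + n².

No pair of positive integers m, n satisfies m² + n² = 256.

No solution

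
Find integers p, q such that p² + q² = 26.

We need to find integers p, q > 0 such that p² + q² = 26.
Trying p = 1: q² = 26 - 1² = 26 - 1 = 25
q = 5
Check: 1² + 5² = 1 + 25 = 26 ✓

26 = 1² + 5²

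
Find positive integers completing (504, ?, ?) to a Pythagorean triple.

We need the other leg and hypotenuse such that 504² + x² = c².
Take x = 703, c = 865: 504² + 703² = 254016 + 494209 = 748225 = 865² ✓
Triple: (703, 504, 865)

(703, 504, 865)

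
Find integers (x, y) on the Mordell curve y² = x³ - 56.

Try small integer x values and check whether x³ - 56 is a perfect square.
x = 18: x³ - 56 = 18³ - 56 = 5832 - 56 = 5776
Is 5776 a perfect square? 76² = 5776 ✓
So (x, y) = (18, 76) is a solution.

x = 18, y = 76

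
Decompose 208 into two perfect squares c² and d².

We need to find integers c, d > 0 such that c² + d² = 208.
Trying c = 8: d² = 208 - 8² = 208 - 64 = 144
d = 12
Check: 8² + 12² = 64 + 144 = 208 ✓

208 = 8² + 12²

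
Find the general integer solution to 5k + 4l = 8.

Step 1: Compute gcd(5, 4) = 1.
Since 1 divides 8, solutions exist.

Step 2: Find a particular solution using extended Euclidean algorithm.
We get k₀ = 8, l₀ = -8.
Check: 5*8 + 4*-8 = 8 = 8 ✓

Step 3: Write the general solution.
k = 8 + (4/1)t = 8 + 4t
l = -8 - (5/1)t = -8 - 5t
for any integer t.

k = 8 + 4t, l = -8 - 5t for integer t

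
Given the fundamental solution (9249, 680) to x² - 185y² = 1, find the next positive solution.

Solutions to x² - Dy² = 1 are generated by powers of (x₀ + y₀√D).
The next solution satisfies x₁ + y₁√185 = (x₀ + y₀√185)², giving:
x₁ = x₀² + 185y₀² = 9249² + 185·680² = 85544001 + 85544000 = 171088001
y₁ = 2x₀y₀ = 2·9249·680 = 12578640

Verify: 171088001² - 185·12578640² = 29271104086176001 - 29271104086176000 = 1 ✓

x = 171088001, y = 12578640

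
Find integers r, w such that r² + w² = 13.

We need to find integers r, w > 0 such that r² + w² = 13.
Trying r = 2: w² = 13 - 2² = 13 - 4 = 9
w = 3
Check: 2² + 3² = 4 + 9 = 13 ✓

13 = 2² + 3²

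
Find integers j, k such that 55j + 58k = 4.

Step 1: Check solvability.
gcd(55, 58) = 1
Since 1 divides 4, solutions exist.

Step 2: Apply extended Euclidean algorithm to find gcd.
We find integers such that 55*x0 + 58*y0 = 1

Step 3: Scale the particular solution.
Multiply by 4/1 = 4:
j = 76, k = -72

Step 4: Verify.
55*(76) + 58*(-72) = 4 = 4 ✓

j = 76, k = -72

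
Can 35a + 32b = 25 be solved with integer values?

Step 1: Compute gcd(35, 32).
gcd(35, 32) = 1

Step 2: Check divisibility.
Does 1 divide 25? 25 = 1 x 25, so yes.

By the theorem on linear Diophantine equations, 35a + 32b = 25 has integer solutions if and only if gcd(35, 32) divides 25. Since 1 | 25, solutions exist.

Yes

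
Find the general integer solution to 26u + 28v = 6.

Step 1: Compute gcd(26, 28) = 2.
Since 2 divides 6, solutions exist.

Step 2: Find a particular solution using extended Euclidean algorithm.
We get u₀ = -3, v₀ = 3.
Check: 26*-3 + 28*3 = 6 = 6 ✓

Step 3: Write the general solution.
u = -3 + (28/2)t = -3 + 14t
v = 3 - (26/2)t = 3 - 13t
for any integer t.

u = -3 + 14t, v = 3 - 13t for integer t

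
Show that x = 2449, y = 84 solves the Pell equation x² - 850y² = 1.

Compute x² = 2449² = 5997601
Compute 850y² = 850·84² = 850·7056 = 5997600
x² - 850y² = 5997601 - 5997600 = 1
Since this equals 1, (2449, 84) is a solution.

Yes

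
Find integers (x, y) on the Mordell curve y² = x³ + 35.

Try small integer x values and check whether x³ + 35 is a perfect square.
x = 1: x³ + 35 = 1³ + 35 = 1 + 35 = 36
Is 36 a perfect square? 6² = 36 ✓
So (x, y) = (1, -6) is a solution.

x = 1, y = -6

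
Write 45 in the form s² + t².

We need to find integers s, t > 0 such that s² + t² = 45.
Trying s = 3: t² = 45 - 3² = 45 - 9 = 36
t = 6
Check: 3² + 6² = 9 + 36 = 45 ✓

45 = 3² + 6²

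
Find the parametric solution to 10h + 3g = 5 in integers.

Step 1: Compute gcd(10, 3) = 1.
Since 1 divides 5, solutions exist.

Step 2: Find a particular solution using extended Euclidean algorithm.
We get h₀ = 5, g₀ = -15.
Check: 10*5 + 3*-15 = 5 = 5 ✓

Step 3: Write the general solution.
h = 5 + (3/1)t = 5 + 3t
g = -15 - (10/1)t = -15 - 10t
for any integer t.

h = 5 + 3t, g = -15 - 10t for integer t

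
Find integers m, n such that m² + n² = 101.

We need to find integers m, n > 0 such that m² + n² = 101.
Trying m = 1: n² = 101 - 1² = 101 - 1 = 100
n = 10
Check: 1² + 10² = 1 + 100 = 101 ✓

101 = 1² + 10²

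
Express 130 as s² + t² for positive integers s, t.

We need to find integers s, t > 0 such that s² + t² = 130.
Trying s = 3: t² = 130 - 3² = 130 - 9 = 121
t = 11
Check: 3² + 11² = 9 + 121 = 130 ✓

130 = 3² + 11²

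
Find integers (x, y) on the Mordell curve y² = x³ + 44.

Try small integer x values and check whether x³ + 44 is a perfect square.
x = 5: x³ + 44 = 5³ + 44 = 125 + 44 = 169
Is 169 a perfect square? 13² = 169 ✓
So (x, y) = (5, -13) is a solution.

x = 5, y = -13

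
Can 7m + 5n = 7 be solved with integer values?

Step 1: Compute gcd(7, 5).
gcd(7, 5) = 1

Step 2: Check divisibility.
Does 1 divide 7? 7 = 1 x 7, so yes.

By the theorem on linear Diophantine equations, 7m + 5n = 7 has integer solutions if and only if gcd(7, 5) divides 7. Since 1 | 7, solutions exist.

Yes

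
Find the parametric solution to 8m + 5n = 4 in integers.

Step 1: Compute gcd(8, 5) = 1.
Since 1 divides 4, solutions exist.

Step 2: Find a particular solution using extended Euclidean algorithm.
We get m₀ = 8, n₀ = -12.
Check: 8*8 + 5*-12 = 4 = 4 ✓

Step 3: Write the general solution.
m = 8 + (5/1)t = 8 + 5t
n = -12 - (8/1)t = -12 - 8t
for any integer t.

m = 8 + 5t, n = -12 - 8t for integer t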